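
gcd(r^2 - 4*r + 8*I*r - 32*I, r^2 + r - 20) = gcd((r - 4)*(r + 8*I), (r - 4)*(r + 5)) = r - 4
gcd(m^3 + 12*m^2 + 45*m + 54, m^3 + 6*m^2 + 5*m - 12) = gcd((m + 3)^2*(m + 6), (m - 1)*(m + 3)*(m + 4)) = m + 3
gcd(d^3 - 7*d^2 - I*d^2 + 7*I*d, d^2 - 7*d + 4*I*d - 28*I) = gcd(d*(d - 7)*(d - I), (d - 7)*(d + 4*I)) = d - 7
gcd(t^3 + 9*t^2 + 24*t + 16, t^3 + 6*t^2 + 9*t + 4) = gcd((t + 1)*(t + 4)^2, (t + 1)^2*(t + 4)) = t^2 + 5*t + 4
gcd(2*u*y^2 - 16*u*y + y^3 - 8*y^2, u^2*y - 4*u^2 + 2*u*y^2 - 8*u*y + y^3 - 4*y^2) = 1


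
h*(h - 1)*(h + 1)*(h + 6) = h^4 + 6*h^3 - h^2 - 6*h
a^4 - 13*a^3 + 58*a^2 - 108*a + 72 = (a - 6)*(a - 3)*(a - 2)^2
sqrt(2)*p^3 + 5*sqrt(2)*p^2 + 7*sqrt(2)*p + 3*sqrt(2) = (p + 1)*(p + 3)*(sqrt(2)*p + sqrt(2))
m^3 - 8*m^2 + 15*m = m*(m - 5)*(m - 3)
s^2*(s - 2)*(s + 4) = s^4 + 2*s^3 - 8*s^2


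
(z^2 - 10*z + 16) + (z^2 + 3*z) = 2*z^2 - 7*z + 16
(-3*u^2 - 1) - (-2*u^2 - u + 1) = -u^2 + u - 2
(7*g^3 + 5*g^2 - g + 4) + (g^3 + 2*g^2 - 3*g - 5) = 8*g^3 + 7*g^2 - 4*g - 1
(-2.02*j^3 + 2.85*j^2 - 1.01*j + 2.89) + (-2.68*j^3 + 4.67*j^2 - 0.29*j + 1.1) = -4.7*j^3 + 7.52*j^2 - 1.3*j + 3.99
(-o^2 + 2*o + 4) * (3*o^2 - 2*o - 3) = -3*o^4 + 8*o^3 + 11*o^2 - 14*o - 12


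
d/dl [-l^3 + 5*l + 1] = 5 - 3*l^2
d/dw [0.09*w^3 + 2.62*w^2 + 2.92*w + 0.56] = 0.27*w^2 + 5.24*w + 2.92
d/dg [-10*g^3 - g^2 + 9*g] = -30*g^2 - 2*g + 9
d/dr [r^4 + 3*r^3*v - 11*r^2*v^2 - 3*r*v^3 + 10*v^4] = 4*r^3 + 9*r^2*v - 22*r*v^2 - 3*v^3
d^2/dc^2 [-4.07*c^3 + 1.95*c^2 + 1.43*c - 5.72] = 3.9 - 24.42*c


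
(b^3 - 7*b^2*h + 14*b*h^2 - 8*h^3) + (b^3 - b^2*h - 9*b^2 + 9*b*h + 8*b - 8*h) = 2*b^3 - 8*b^2*h - 9*b^2 + 14*b*h^2 + 9*b*h + 8*b - 8*h^3 - 8*h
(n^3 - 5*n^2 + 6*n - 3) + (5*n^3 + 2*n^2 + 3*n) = 6*n^3 - 3*n^2 + 9*n - 3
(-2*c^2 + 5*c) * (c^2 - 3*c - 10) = -2*c^4 + 11*c^3 + 5*c^2 - 50*c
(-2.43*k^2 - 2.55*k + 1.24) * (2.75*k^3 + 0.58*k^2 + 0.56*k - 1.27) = -6.6825*k^5 - 8.4219*k^4 + 0.5702*k^3 + 2.3773*k^2 + 3.9329*k - 1.5748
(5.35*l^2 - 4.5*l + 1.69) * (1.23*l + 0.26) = 6.5805*l^3 - 4.144*l^2 + 0.9087*l + 0.4394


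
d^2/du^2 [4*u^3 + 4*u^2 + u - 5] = 24*u + 8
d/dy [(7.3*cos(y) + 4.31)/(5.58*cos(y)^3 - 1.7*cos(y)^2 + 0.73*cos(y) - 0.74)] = (81.468*cos(y)^3 + 59.7394*cos(y)^2 - 14.654*cos(y) + 8.5483)*sin(y)/(31.1364*cos(y)^6 - 18.972*cos(y)^5 + 11.0368*cos(y)^4 - 10.7404*cos(y)^3 + 3.0489*cos(y)^2 - 1.0804*cos(y) + 0.5476)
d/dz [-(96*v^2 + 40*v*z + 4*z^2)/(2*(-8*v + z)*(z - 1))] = 2*(2*(5*v + z)*(8*v - z)*(z - 1) - (8*v - z)*(24*v^2 + 10*v*z + z^2) + (z - 1)*(24*v^2 + 10*v*z + z^2))/((8*v - z)^2*(z - 1)^2)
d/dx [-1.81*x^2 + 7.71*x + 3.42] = 7.71 - 3.62*x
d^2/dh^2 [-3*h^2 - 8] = -6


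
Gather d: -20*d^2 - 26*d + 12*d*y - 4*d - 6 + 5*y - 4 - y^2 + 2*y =-20*d^2 + d*(12*y - 30) - y^2 + 7*y - 10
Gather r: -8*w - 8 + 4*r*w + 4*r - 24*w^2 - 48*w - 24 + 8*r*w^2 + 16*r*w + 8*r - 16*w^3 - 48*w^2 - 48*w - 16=r*(8*w^2 + 20*w + 12) - 16*w^3 - 72*w^2 - 104*w - 48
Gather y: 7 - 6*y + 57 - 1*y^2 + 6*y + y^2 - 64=0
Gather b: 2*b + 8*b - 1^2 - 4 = 10*b - 5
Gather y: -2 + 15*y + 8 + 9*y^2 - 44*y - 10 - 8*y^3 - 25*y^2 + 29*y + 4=-8*y^3 - 16*y^2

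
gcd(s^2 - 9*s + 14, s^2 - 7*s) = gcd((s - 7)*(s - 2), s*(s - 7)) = s - 7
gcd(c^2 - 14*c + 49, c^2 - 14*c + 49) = c^2 - 14*c + 49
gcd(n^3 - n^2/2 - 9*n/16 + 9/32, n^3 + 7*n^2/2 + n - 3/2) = n - 1/2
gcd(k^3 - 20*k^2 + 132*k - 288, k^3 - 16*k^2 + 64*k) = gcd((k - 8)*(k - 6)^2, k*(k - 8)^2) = k - 8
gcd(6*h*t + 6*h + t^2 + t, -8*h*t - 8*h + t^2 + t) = t + 1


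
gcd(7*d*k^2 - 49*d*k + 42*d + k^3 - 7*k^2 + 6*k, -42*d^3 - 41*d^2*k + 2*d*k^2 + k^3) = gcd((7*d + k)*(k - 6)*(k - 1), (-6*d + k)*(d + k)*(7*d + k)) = 7*d + k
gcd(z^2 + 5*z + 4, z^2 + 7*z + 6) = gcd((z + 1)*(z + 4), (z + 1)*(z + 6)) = z + 1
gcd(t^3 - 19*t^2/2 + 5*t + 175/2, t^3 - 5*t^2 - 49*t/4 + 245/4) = t - 5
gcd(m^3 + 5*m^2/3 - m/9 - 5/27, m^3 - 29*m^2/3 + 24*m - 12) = 1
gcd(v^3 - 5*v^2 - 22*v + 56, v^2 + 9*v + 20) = v + 4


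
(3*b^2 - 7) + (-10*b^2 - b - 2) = -7*b^2 - b - 9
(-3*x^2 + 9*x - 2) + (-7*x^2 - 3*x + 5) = -10*x^2 + 6*x + 3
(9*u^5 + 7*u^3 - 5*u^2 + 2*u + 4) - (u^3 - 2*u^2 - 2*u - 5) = 9*u^5 + 6*u^3 - 3*u^2 + 4*u + 9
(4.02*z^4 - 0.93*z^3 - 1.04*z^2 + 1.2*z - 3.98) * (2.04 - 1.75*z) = -7.035*z^5 + 9.8283*z^4 - 0.0772000000000002*z^3 - 4.2216*z^2 + 9.413*z - 8.1192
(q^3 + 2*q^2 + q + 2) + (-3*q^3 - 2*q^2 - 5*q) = -2*q^3 - 4*q + 2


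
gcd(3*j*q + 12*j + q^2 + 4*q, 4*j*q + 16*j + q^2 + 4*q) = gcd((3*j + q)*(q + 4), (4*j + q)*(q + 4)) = q + 4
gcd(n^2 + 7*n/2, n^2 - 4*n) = n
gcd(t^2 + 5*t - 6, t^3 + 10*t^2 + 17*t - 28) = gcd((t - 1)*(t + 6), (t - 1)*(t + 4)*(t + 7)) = t - 1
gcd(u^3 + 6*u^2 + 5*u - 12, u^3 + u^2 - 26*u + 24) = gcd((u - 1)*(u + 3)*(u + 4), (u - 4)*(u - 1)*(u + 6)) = u - 1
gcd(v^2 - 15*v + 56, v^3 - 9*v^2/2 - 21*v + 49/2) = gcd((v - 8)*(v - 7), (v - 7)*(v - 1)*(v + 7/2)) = v - 7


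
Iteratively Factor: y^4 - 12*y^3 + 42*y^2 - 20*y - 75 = (y - 3)*(y^3 - 9*y^2 + 15*y + 25) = (y - 3)*(y + 1)*(y^2 - 10*y + 25) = (y - 5)*(y - 3)*(y + 1)*(y - 5)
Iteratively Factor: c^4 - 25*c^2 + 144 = (c - 3)*(c^3 + 3*c^2 - 16*c - 48) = (c - 4)*(c - 3)*(c^2 + 7*c + 12) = (c - 4)*(c - 3)*(c + 3)*(c + 4)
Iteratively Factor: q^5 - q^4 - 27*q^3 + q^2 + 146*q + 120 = (q - 5)*(q^4 + 4*q^3 - 7*q^2 - 34*q - 24) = (q - 5)*(q + 1)*(q^3 + 3*q^2 - 10*q - 24) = (q - 5)*(q - 3)*(q + 1)*(q^2 + 6*q + 8) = (q - 5)*(q - 3)*(q + 1)*(q + 2)*(q + 4)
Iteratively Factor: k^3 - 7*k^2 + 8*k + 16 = (k - 4)*(k^2 - 3*k - 4) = (k - 4)*(k + 1)*(k - 4)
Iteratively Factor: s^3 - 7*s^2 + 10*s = (s - 5)*(s^2 - 2*s) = (s - 5)*(s - 2)*(s)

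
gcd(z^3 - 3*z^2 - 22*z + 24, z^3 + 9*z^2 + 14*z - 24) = z^2 + 3*z - 4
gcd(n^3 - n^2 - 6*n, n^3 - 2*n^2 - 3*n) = n^2 - 3*n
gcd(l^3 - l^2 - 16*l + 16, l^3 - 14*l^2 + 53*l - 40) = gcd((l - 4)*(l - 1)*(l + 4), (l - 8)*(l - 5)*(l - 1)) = l - 1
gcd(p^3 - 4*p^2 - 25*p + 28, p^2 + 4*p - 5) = p - 1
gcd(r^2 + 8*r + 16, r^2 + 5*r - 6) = 1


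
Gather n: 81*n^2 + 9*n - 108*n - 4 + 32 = 81*n^2 - 99*n + 28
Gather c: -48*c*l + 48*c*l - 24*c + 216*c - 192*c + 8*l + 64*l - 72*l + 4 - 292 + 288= 0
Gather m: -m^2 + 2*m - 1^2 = -m^2 + 2*m - 1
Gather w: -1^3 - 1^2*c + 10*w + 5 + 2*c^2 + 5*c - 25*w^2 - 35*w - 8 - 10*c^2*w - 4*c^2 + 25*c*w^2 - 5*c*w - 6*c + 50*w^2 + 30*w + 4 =-2*c^2 - 2*c + w^2*(25*c + 25) + w*(-10*c^2 - 5*c + 5)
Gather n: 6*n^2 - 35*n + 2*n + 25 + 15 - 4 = 6*n^2 - 33*n + 36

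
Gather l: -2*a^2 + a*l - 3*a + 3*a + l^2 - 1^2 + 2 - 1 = -2*a^2 + a*l + l^2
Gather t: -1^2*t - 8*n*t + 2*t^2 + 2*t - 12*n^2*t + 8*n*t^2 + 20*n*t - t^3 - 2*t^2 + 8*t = 8*n*t^2 - t^3 + t*(-12*n^2 + 12*n + 9)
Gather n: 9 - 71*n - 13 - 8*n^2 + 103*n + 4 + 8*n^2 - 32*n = 0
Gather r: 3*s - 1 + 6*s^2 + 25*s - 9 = 6*s^2 + 28*s - 10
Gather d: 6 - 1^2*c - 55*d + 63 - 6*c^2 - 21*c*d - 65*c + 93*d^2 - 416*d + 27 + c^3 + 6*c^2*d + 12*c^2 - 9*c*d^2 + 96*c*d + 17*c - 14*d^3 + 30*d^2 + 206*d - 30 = c^3 + 6*c^2 - 49*c - 14*d^3 + d^2*(123 - 9*c) + d*(6*c^2 + 75*c - 265) + 66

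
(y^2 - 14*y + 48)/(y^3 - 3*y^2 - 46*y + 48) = (y - 6)/(y^2 + 5*y - 6)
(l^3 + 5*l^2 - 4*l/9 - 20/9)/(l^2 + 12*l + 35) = (l^2 - 4/9)/(l + 7)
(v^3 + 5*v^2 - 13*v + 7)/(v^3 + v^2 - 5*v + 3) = (v + 7)/(v + 3)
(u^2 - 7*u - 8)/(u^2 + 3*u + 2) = (u - 8)/(u + 2)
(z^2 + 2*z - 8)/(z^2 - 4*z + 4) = (z + 4)/(z - 2)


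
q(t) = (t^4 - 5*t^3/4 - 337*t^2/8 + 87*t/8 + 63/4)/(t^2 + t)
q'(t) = (-2*t - 1)*(t^4 - 5*t^3/4 - 337*t^2/8 + 87*t/8 + 63/4)/(t^2 + t)^2 + (4*t^3 - 15*t^2/4 - 337*t/4 + 87/8)/(t^2 + t) = (8*t^5 + 7*t^4 - 10*t^3 - 212*t^2 - 126*t - 63)/(4*t^2*(t^2 + 2*t + 1))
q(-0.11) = -143.47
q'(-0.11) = -1348.31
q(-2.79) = -51.01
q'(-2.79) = -20.78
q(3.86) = -22.38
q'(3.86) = 2.93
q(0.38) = 26.22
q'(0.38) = -128.94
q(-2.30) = -63.18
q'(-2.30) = -30.54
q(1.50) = -16.50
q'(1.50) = -11.85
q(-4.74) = -19.42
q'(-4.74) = -14.93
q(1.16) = -11.36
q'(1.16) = -19.14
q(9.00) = 26.12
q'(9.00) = 15.21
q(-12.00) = 126.63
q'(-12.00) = -26.65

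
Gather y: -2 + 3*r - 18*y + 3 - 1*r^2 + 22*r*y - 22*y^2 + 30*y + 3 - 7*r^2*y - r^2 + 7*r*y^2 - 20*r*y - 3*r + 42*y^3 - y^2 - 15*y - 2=-2*r^2 + 42*y^3 + y^2*(7*r - 23) + y*(-7*r^2 + 2*r - 3) + 2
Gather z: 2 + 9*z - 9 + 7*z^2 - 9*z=7*z^2 - 7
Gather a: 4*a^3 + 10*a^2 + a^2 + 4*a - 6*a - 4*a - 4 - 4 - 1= 4*a^3 + 11*a^2 - 6*a - 9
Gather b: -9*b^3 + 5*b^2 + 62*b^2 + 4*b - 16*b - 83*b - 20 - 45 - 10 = -9*b^3 + 67*b^2 - 95*b - 75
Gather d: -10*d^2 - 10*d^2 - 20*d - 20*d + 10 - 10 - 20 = -20*d^2 - 40*d - 20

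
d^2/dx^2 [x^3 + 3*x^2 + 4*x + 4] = 6*x + 6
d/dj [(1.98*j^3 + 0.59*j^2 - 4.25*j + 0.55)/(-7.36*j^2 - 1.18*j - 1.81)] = (-14.5728*j^4 - 4.6728*j^3 - 42.7276*j^2 + 5.9602*j + 8.3415)/(54.1696*j^4 + 17.3696*j^3 + 28.0356*j^2 + 4.2716*j + 3.2761)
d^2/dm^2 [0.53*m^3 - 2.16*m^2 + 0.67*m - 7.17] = 3.18*m - 4.32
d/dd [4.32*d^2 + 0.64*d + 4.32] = 8.64*d + 0.64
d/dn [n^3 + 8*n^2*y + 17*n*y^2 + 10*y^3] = 3*n^2 + 16*n*y + 17*y^2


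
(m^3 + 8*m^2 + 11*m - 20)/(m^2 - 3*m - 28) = (m^2 + 4*m - 5)/(m - 7)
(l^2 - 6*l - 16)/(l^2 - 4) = (l - 8)/(l - 2)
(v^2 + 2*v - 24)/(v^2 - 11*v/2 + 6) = 2*(v + 6)/(2*v - 3)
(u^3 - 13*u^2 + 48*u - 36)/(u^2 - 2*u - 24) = (u^2 - 7*u + 6)/(u + 4)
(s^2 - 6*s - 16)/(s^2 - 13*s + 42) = (s^2 - 6*s - 16)/(s^2 - 13*s + 42)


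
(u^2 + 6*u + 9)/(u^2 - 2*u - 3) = (u^2 + 6*u + 9)/(u^2 - 2*u - 3)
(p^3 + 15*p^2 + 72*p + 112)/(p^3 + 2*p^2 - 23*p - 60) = (p^2 + 11*p + 28)/(p^2 - 2*p - 15)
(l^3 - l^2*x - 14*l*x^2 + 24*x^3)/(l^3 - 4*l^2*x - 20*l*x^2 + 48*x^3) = (-l + 3*x)/(-l + 6*x)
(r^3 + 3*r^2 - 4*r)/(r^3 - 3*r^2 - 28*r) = (r - 1)/(r - 7)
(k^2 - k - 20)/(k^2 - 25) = (k + 4)/(k + 5)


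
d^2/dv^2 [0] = 0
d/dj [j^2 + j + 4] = 2*j + 1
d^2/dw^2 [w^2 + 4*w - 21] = 2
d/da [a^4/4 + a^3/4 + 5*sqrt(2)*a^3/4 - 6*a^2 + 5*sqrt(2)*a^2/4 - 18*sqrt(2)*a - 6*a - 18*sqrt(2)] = a^3 + 3*a^2/4 + 15*sqrt(2)*a^2/4 - 12*a + 5*sqrt(2)*a/2 - 18*sqrt(2) - 6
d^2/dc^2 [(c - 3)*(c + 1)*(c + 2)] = 6*c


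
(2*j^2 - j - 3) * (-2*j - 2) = -4*j^3 - 2*j^2 + 8*j + 6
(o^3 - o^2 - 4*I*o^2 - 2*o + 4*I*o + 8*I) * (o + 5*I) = o^4 - o^3 + I*o^3 + 18*o^2 - I*o^2 - 20*o - 2*I*o - 40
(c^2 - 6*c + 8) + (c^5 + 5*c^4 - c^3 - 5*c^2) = c^5 + 5*c^4 - c^3 - 4*c^2 - 6*c + 8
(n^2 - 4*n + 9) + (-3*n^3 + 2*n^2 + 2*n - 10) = -3*n^3 + 3*n^2 - 2*n - 1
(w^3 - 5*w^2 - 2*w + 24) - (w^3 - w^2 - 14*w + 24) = -4*w^2 + 12*w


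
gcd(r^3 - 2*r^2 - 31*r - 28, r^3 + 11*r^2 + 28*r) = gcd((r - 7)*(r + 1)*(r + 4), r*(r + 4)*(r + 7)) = r + 4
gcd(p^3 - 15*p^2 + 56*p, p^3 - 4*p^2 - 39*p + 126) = p - 7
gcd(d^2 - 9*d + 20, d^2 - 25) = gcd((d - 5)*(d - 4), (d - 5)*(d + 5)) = d - 5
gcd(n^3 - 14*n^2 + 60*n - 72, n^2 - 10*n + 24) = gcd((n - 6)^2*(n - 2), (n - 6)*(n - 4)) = n - 6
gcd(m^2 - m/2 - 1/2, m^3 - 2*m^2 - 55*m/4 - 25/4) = m + 1/2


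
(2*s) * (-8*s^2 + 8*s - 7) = -16*s^3 + 16*s^2 - 14*s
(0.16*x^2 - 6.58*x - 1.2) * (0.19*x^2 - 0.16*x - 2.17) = 0.0304*x^4 - 1.2758*x^3 + 0.4776*x^2 + 14.4706*x + 2.604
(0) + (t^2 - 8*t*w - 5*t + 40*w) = t^2 - 8*t*w - 5*t + 40*w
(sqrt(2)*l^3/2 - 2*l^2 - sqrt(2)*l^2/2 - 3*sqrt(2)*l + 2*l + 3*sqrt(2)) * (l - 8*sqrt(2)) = sqrt(2)*l^4/2 - 10*l^3 - sqrt(2)*l^3/2 + 10*l^2 + 13*sqrt(2)*l^2 - 13*sqrt(2)*l + 48*l - 48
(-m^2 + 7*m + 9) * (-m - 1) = m^3 - 6*m^2 - 16*m - 9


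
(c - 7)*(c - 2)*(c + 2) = c^3 - 7*c^2 - 4*c + 28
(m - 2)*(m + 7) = m^2 + 5*m - 14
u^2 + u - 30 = (u - 5)*(u + 6)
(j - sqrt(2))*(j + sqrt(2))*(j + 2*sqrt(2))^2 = j^4 + 4*sqrt(2)*j^3 + 6*j^2 - 8*sqrt(2)*j - 16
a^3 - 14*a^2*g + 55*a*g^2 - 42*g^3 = (a - 7*g)*(a - 6*g)*(a - g)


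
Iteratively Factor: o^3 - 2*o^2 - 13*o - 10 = (o - 5)*(o^2 + 3*o + 2) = (o - 5)*(o + 2)*(o + 1)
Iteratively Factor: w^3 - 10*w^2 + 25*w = (w - 5)*(w^2 - 5*w) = w*(w - 5)*(w - 5)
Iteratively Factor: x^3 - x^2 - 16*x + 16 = (x - 4)*(x^2 + 3*x - 4) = (x - 4)*(x + 4)*(x - 1)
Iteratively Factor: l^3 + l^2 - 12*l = (l - 3)*(l^2 + 4*l) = l*(l - 3)*(l + 4)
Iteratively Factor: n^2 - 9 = (n + 3)*(n - 3)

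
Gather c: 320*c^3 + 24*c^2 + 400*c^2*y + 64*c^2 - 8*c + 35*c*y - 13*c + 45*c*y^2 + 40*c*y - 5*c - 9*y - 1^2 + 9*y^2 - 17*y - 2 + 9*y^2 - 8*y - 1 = 320*c^3 + c^2*(400*y + 88) + c*(45*y^2 + 75*y - 26) + 18*y^2 - 34*y - 4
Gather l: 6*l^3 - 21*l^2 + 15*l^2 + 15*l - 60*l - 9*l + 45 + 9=6*l^3 - 6*l^2 - 54*l + 54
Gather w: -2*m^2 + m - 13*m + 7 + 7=-2*m^2 - 12*m + 14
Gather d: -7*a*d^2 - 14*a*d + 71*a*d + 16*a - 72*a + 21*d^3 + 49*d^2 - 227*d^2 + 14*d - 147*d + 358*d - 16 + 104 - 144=-56*a + 21*d^3 + d^2*(-7*a - 178) + d*(57*a + 225) - 56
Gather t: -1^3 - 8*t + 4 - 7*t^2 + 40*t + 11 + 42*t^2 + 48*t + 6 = 35*t^2 + 80*t + 20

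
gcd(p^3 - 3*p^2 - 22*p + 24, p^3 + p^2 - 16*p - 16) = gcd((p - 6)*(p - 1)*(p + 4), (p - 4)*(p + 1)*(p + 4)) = p + 4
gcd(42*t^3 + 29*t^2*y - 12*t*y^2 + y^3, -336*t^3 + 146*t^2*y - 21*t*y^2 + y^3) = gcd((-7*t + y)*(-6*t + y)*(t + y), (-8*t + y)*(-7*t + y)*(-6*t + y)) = 42*t^2 - 13*t*y + y^2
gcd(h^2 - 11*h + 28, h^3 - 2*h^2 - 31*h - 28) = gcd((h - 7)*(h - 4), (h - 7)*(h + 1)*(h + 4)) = h - 7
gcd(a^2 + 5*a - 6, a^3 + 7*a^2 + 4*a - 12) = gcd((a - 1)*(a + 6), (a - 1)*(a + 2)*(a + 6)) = a^2 + 5*a - 6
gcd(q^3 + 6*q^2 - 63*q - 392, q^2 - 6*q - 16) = q - 8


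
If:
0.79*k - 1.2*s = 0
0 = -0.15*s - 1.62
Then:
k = -16.41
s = -10.80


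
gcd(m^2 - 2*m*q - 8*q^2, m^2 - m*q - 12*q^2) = -m + 4*q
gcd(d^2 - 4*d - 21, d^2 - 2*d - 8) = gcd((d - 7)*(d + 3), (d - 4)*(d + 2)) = 1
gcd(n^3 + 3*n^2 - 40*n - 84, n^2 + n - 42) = n^2 + n - 42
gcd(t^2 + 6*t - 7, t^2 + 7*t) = t + 7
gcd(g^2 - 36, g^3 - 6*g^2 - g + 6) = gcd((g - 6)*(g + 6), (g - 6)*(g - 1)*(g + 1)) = g - 6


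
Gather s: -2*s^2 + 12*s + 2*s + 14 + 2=-2*s^2 + 14*s + 16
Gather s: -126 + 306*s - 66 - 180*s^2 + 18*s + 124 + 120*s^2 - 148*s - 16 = -60*s^2 + 176*s - 84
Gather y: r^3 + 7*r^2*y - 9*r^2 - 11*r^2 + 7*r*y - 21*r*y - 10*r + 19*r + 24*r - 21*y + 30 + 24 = r^3 - 20*r^2 + 33*r + y*(7*r^2 - 14*r - 21) + 54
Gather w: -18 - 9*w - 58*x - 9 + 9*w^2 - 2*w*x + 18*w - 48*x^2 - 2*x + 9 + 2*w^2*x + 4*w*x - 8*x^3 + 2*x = w^2*(2*x + 9) + w*(2*x + 9) - 8*x^3 - 48*x^2 - 58*x - 18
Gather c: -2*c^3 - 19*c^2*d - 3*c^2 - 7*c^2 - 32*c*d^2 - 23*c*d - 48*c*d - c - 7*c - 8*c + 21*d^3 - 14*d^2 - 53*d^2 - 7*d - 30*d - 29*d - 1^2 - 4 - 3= -2*c^3 + c^2*(-19*d - 10) + c*(-32*d^2 - 71*d - 16) + 21*d^3 - 67*d^2 - 66*d - 8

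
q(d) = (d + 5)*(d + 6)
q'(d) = 2*d + 11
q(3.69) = 84.21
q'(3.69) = 18.38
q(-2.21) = 10.57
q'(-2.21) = 6.58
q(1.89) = 54.36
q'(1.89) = 14.78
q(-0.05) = 29.45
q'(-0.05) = 10.90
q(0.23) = 32.58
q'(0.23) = 11.46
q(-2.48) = 8.87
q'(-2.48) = 6.04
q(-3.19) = 5.09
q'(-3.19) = 4.62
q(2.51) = 63.91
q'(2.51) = 16.02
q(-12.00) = 42.00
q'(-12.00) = -13.00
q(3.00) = 72.00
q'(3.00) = 17.00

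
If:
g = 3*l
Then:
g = 3*l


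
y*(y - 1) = y^2 - y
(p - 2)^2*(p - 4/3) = p^3 - 16*p^2/3 + 28*p/3 - 16/3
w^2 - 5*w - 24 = (w - 8)*(w + 3)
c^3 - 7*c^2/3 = c^2*(c - 7/3)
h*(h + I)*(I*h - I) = I*h^3 - h^2 - I*h^2 + h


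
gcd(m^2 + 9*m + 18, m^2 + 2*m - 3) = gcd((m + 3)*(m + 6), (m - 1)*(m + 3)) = m + 3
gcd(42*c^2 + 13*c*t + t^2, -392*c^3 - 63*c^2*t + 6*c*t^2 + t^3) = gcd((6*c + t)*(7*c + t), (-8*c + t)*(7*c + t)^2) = 7*c + t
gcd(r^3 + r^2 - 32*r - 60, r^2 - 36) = r - 6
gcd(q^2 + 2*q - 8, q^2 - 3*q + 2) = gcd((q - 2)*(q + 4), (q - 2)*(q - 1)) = q - 2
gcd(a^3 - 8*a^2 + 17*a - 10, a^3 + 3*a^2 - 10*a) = a - 2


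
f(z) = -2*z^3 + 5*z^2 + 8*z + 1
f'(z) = -6*z^2 + 10*z + 8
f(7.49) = -498.96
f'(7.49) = -253.70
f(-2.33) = 34.80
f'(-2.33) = -47.87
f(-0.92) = -0.57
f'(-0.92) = -6.28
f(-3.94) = 169.42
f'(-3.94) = -124.54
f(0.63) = 7.52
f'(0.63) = 11.92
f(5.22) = -105.47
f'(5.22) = -103.29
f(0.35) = 4.33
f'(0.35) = 10.76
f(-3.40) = 110.21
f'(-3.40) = -95.36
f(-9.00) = 1792.00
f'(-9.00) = -568.00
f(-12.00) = 4081.00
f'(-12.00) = -976.00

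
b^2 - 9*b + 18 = (b - 6)*(b - 3)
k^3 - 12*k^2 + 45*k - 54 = (k - 6)*(k - 3)^2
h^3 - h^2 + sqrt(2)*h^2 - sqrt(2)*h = h*(h - 1)*(h + sqrt(2))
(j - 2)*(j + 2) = j^2 - 4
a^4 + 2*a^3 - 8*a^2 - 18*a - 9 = (a - 3)*(a + 1)^2*(a + 3)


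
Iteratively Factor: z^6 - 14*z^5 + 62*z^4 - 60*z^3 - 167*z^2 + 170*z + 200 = (z - 5)*(z^5 - 9*z^4 + 17*z^3 + 25*z^2 - 42*z - 40) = (z - 5)^2*(z^4 - 4*z^3 - 3*z^2 + 10*z + 8) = (z - 5)^2*(z + 1)*(z^3 - 5*z^2 + 2*z + 8) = (z - 5)^2*(z - 2)*(z + 1)*(z^2 - 3*z - 4) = (z - 5)^2*(z - 2)*(z + 1)^2*(z - 4)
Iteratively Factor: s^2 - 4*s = (s)*(s - 4)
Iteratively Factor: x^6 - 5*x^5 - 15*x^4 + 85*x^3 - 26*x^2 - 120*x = (x - 5)*(x^5 - 15*x^3 + 10*x^2 + 24*x) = (x - 5)*(x - 3)*(x^4 + 3*x^3 - 6*x^2 - 8*x) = (x - 5)*(x - 3)*(x - 2)*(x^3 + 5*x^2 + 4*x) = x*(x - 5)*(x - 3)*(x - 2)*(x^2 + 5*x + 4) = x*(x - 5)*(x - 3)*(x - 2)*(x + 1)*(x + 4)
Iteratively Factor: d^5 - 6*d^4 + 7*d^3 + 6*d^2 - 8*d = (d - 1)*(d^4 - 5*d^3 + 2*d^2 + 8*d) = (d - 4)*(d - 1)*(d^3 - d^2 - 2*d) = (d - 4)*(d - 1)*(d + 1)*(d^2 - 2*d) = (d - 4)*(d - 2)*(d - 1)*(d + 1)*(d)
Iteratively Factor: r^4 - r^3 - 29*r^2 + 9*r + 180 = (r + 3)*(r^3 - 4*r^2 - 17*r + 60) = (r + 3)*(r + 4)*(r^2 - 8*r + 15) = (r - 5)*(r + 3)*(r + 4)*(r - 3)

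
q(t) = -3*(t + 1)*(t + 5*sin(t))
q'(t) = -3*t - 3*(t + 1)*(5*cos(t) + 1) - 15*sin(t)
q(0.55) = -14.71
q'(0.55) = -33.96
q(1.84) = -56.74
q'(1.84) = -17.17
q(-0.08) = 1.32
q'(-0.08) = -15.08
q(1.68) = -53.47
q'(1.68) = -23.61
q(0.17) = -3.57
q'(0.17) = -23.85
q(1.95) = -58.36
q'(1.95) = -12.25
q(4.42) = 5.98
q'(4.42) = 8.28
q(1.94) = -58.24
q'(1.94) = -12.71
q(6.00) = -96.66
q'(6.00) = -135.63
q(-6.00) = -69.04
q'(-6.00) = 100.82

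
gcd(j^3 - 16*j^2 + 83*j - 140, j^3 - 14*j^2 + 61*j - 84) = j^2 - 11*j + 28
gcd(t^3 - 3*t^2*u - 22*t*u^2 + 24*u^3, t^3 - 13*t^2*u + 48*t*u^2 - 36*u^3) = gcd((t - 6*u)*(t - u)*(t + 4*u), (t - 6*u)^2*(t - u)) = t^2 - 7*t*u + 6*u^2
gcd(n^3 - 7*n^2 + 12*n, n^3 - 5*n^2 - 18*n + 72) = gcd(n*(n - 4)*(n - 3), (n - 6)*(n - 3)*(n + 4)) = n - 3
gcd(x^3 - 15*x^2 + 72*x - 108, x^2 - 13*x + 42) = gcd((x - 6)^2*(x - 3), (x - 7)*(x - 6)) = x - 6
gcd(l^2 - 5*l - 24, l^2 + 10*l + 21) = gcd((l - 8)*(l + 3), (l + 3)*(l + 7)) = l + 3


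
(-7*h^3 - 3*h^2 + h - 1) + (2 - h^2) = -7*h^3 - 4*h^2 + h + 1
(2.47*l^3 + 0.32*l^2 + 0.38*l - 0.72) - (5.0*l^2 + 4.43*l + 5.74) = 2.47*l^3 - 4.68*l^2 - 4.05*l - 6.46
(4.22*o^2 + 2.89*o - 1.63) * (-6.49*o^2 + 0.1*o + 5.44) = -27.3878*o^4 - 18.3341*o^3 + 33.8245*o^2 + 15.5586*o - 8.8672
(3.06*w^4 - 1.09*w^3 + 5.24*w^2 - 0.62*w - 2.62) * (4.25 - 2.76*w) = -8.4456*w^5 + 16.0134*w^4 - 19.0949*w^3 + 23.9812*w^2 + 4.5962*w - 11.135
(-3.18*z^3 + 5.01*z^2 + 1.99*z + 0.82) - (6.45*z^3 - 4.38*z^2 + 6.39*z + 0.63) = -9.63*z^3 + 9.39*z^2 - 4.4*z + 0.19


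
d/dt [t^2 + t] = 2*t + 1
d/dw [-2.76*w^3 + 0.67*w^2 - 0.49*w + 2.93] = -8.28*w^2 + 1.34*w - 0.49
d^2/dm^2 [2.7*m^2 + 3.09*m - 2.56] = 5.40000000000000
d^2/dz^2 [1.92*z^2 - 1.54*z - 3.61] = 3.84000000000000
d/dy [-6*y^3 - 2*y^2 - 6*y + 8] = -18*y^2 - 4*y - 6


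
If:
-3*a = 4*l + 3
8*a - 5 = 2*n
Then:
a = n/4 + 5/8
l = -3*n/16 - 39/32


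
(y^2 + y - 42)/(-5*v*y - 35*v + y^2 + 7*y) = (y - 6)/(-5*v + y)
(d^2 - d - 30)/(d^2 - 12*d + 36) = (d + 5)/(d - 6)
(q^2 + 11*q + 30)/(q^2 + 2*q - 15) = (q + 6)/(q - 3)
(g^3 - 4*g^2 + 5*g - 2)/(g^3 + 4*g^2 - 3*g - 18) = (g^2 - 2*g + 1)/(g^2 + 6*g + 9)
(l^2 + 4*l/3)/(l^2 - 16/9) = 3*l/(3*l - 4)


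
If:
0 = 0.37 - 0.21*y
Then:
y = 1.76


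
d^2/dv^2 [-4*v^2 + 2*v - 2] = -8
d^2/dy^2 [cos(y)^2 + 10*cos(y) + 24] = -10*cos(y) - 2*cos(2*y)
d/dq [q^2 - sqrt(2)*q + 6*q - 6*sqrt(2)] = 2*q - sqrt(2) + 6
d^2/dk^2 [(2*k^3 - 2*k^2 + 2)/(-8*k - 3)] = 4*(-64*k^3 - 72*k^2 - 27*k - 55)/(512*k^3 + 576*k^2 + 216*k + 27)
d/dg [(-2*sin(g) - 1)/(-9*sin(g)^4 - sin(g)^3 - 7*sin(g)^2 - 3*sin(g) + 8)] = -(54*sin(g)^4 + 40*sin(g)^3 + 17*sin(g)^2 + 14*sin(g) + 19)*cos(g)/(9*sin(g)^4 + sin(g)^3 + 7*sin(g)^2 + 3*sin(g) - 8)^2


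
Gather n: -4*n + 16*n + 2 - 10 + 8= 12*n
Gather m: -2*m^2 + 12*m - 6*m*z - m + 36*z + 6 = -2*m^2 + m*(11 - 6*z) + 36*z + 6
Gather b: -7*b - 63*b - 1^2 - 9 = -70*b - 10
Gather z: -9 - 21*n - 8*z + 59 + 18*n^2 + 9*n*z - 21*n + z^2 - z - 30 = 18*n^2 - 42*n + z^2 + z*(9*n - 9) + 20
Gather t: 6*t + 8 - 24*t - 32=-18*t - 24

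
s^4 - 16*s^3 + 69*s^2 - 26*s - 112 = (s - 8)*(s - 7)*(s - 2)*(s + 1)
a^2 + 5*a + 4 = (a + 1)*(a + 4)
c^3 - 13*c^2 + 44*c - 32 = (c - 8)*(c - 4)*(c - 1)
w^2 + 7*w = w*(w + 7)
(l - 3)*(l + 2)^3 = l^4 + 3*l^3 - 6*l^2 - 28*l - 24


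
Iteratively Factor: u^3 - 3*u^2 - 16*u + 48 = (u - 4)*(u^2 + u - 12) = (u - 4)*(u - 3)*(u + 4)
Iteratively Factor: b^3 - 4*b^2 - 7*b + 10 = (b - 1)*(b^2 - 3*b - 10) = (b - 1)*(b + 2)*(b - 5)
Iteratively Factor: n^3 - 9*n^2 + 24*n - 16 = (n - 4)*(n^2 - 5*n + 4) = (n - 4)*(n - 1)*(n - 4)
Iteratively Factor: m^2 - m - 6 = (m - 3)*(m + 2)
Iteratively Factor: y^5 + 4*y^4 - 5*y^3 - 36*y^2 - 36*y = (y - 3)*(y^4 + 7*y^3 + 16*y^2 + 12*y) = (y - 3)*(y + 2)*(y^3 + 5*y^2 + 6*y) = y*(y - 3)*(y + 2)*(y^2 + 5*y + 6) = y*(y - 3)*(y + 2)^2*(y + 3)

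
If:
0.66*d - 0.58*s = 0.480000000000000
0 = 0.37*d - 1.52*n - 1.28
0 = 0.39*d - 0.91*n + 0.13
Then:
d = -5.32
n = -2.14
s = -6.88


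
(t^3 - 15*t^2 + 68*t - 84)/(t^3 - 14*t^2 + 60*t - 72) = (t - 7)/(t - 6)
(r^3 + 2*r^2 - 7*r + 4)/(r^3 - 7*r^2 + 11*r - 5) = (r + 4)/(r - 5)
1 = 1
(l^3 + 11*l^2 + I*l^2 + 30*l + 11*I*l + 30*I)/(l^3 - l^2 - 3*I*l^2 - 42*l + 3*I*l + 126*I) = (l^2 + l*(5 + I) + 5*I)/(l^2 - l*(7 + 3*I) + 21*I)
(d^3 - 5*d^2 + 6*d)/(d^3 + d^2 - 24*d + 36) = d/(d + 6)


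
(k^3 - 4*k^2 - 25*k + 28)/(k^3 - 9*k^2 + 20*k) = (k^3 - 4*k^2 - 25*k + 28)/(k*(k^2 - 9*k + 20))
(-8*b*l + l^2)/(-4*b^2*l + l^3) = (8*b - l)/(4*b^2 - l^2)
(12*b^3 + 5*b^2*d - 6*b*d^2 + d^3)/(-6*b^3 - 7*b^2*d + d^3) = (-4*b + d)/(2*b + d)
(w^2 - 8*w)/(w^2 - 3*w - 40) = w/(w + 5)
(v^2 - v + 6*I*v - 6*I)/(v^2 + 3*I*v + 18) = (v - 1)/(v - 3*I)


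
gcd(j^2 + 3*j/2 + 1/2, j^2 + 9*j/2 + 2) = j + 1/2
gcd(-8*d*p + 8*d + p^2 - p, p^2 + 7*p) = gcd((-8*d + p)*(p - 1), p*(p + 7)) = 1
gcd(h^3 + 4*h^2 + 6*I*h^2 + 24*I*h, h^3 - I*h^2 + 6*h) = h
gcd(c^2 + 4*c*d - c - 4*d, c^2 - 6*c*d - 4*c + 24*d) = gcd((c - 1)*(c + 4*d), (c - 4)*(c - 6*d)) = 1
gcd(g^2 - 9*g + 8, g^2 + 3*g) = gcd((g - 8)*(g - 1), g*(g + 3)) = 1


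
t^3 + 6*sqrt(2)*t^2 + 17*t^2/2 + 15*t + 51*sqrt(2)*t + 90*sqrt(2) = (t + 5/2)*(t + 6)*(t + 6*sqrt(2))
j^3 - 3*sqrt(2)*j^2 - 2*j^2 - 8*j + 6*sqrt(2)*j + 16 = (j - 2)*(j - 4*sqrt(2))*(j + sqrt(2))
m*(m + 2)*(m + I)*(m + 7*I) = m^4 + 2*m^3 + 8*I*m^3 - 7*m^2 + 16*I*m^2 - 14*m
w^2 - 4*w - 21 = (w - 7)*(w + 3)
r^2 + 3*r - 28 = (r - 4)*(r + 7)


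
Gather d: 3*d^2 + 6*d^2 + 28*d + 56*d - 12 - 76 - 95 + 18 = 9*d^2 + 84*d - 165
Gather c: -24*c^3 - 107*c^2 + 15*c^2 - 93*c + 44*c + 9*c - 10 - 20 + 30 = -24*c^3 - 92*c^2 - 40*c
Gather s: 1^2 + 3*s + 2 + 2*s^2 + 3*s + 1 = 2*s^2 + 6*s + 4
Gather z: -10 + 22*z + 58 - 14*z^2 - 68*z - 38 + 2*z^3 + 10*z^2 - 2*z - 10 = 2*z^3 - 4*z^2 - 48*z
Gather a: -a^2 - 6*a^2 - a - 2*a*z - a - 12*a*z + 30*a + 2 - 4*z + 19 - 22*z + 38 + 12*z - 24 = -7*a^2 + a*(28 - 14*z) - 14*z + 35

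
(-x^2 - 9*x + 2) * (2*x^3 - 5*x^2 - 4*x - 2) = -2*x^5 - 13*x^4 + 53*x^3 + 28*x^2 + 10*x - 4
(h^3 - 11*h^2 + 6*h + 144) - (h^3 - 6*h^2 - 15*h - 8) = -5*h^2 + 21*h + 152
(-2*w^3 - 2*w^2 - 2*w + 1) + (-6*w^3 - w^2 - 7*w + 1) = -8*w^3 - 3*w^2 - 9*w + 2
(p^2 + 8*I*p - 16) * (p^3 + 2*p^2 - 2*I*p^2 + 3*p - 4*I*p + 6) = p^5 + 2*p^4 + 6*I*p^4 + 3*p^3 + 12*I*p^3 + 6*p^2 + 56*I*p^2 - 48*p + 112*I*p - 96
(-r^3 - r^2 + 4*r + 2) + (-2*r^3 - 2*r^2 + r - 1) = -3*r^3 - 3*r^2 + 5*r + 1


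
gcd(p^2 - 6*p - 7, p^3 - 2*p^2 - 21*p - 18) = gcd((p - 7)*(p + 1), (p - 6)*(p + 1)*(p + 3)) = p + 1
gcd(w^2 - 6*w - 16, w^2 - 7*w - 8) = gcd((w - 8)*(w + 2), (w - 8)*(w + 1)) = w - 8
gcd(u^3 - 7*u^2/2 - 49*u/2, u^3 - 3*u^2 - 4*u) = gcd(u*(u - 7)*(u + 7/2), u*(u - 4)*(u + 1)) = u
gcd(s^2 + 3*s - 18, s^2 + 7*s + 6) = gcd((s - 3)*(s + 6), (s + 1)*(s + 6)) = s + 6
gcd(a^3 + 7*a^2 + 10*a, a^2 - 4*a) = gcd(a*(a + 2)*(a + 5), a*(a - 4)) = a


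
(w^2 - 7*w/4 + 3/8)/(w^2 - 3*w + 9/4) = (4*w - 1)/(2*(2*w - 3))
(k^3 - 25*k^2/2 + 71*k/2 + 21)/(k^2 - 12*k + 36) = (2*k^2 - 13*k - 7)/(2*(k - 6))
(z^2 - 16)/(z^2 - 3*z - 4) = (z + 4)/(z + 1)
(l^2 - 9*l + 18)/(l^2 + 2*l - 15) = (l - 6)/(l + 5)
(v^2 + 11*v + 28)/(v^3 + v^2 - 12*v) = (v + 7)/(v*(v - 3))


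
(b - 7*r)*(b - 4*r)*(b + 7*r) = b^3 - 4*b^2*r - 49*b*r^2 + 196*r^3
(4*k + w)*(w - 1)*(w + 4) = 4*k*w^2 + 12*k*w - 16*k + w^3 + 3*w^2 - 4*w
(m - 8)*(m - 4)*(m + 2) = m^3 - 10*m^2 + 8*m + 64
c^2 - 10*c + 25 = (c - 5)^2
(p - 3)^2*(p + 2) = p^3 - 4*p^2 - 3*p + 18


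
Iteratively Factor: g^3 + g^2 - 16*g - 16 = (g + 4)*(g^2 - 3*g - 4) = (g - 4)*(g + 4)*(g + 1)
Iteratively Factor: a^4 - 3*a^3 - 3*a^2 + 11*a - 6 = (a + 2)*(a^3 - 5*a^2 + 7*a - 3) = (a - 1)*(a + 2)*(a^2 - 4*a + 3) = (a - 1)^2*(a + 2)*(a - 3)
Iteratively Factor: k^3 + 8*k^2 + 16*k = (k + 4)*(k^2 + 4*k) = k*(k + 4)*(k + 4)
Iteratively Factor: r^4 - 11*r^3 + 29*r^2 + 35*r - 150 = (r - 5)*(r^3 - 6*r^2 - r + 30) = (r - 5)*(r - 3)*(r^2 - 3*r - 10) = (r - 5)^2*(r - 3)*(r + 2)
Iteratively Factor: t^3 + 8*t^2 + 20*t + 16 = (t + 2)*(t^2 + 6*t + 8) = (t + 2)^2*(t + 4)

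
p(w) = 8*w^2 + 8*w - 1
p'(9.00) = 152.00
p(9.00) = 719.00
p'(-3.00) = -40.00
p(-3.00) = 47.00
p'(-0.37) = 2.08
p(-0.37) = -2.86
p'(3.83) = 69.28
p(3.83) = 146.99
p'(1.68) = 34.88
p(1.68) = 35.02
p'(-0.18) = 5.12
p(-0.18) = -2.18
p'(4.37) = 77.92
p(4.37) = 186.74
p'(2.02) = 40.32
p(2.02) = 47.80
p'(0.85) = 21.60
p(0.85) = 11.58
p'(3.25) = 60.00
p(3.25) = 109.50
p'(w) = 16*w + 8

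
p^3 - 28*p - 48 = (p - 6)*(p + 2)*(p + 4)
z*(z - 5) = z^2 - 5*z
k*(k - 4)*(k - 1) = k^3 - 5*k^2 + 4*k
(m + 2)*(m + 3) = m^2 + 5*m + 6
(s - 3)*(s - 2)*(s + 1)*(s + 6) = s^4 + 2*s^3 - 23*s^2 + 12*s + 36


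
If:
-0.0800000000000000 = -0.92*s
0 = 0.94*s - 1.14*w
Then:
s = 0.09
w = 0.07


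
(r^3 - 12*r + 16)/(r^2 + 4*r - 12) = (r^2 + 2*r - 8)/(r + 6)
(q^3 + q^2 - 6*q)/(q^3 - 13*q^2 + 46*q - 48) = q*(q + 3)/(q^2 - 11*q + 24)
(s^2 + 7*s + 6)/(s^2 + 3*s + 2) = (s + 6)/(s + 2)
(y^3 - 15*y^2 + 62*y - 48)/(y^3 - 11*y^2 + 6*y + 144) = (y - 1)/(y + 3)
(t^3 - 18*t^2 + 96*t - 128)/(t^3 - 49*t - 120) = (t^2 - 10*t + 16)/(t^2 + 8*t + 15)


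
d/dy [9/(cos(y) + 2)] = 9*sin(y)/(cos(y) + 2)^2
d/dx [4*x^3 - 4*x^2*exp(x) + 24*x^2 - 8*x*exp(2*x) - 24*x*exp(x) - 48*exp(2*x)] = -4*x^2*exp(x) + 12*x^2 - 16*x*exp(2*x) - 32*x*exp(x) + 48*x - 104*exp(2*x) - 24*exp(x)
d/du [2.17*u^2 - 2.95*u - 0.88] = 4.34*u - 2.95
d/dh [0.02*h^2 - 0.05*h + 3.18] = 0.04*h - 0.05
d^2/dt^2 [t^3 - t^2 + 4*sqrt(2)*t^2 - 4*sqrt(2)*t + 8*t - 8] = 6*t - 2 + 8*sqrt(2)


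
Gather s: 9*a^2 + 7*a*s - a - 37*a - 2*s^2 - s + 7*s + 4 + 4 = 9*a^2 - 38*a - 2*s^2 + s*(7*a + 6) + 8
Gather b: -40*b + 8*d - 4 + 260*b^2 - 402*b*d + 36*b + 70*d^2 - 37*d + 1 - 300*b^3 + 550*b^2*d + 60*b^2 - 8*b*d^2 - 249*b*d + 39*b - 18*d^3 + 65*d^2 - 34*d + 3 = -300*b^3 + b^2*(550*d + 320) + b*(-8*d^2 - 651*d + 35) - 18*d^3 + 135*d^2 - 63*d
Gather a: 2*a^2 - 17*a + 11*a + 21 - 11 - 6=2*a^2 - 6*a + 4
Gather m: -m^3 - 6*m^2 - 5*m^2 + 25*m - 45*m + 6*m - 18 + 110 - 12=-m^3 - 11*m^2 - 14*m + 80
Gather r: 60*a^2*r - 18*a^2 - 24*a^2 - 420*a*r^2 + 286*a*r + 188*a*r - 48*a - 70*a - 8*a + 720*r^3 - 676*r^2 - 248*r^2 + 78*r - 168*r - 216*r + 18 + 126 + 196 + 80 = -42*a^2 - 126*a + 720*r^3 + r^2*(-420*a - 924) + r*(60*a^2 + 474*a - 306) + 420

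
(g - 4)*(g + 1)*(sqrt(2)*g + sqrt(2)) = sqrt(2)*g^3 - 2*sqrt(2)*g^2 - 7*sqrt(2)*g - 4*sqrt(2)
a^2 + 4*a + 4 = (a + 2)^2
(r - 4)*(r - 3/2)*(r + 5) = r^3 - r^2/2 - 43*r/2 + 30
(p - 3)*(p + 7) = p^2 + 4*p - 21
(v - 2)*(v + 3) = v^2 + v - 6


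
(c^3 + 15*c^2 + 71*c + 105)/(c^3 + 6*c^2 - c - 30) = (c + 7)/(c - 2)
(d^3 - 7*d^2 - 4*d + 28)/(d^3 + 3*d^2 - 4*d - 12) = (d - 7)/(d + 3)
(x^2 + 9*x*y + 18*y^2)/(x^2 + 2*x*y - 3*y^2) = (x + 6*y)/(x - y)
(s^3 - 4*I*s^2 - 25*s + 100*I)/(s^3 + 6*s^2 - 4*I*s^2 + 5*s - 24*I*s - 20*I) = (s - 5)/(s + 1)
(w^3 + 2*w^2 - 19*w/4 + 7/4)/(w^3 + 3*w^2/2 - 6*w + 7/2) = (w - 1/2)/(w - 1)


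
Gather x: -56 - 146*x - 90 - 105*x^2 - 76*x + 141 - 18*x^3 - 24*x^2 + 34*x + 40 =-18*x^3 - 129*x^2 - 188*x + 35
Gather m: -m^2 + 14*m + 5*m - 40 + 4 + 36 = -m^2 + 19*m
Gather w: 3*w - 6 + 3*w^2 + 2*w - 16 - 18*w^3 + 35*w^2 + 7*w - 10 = -18*w^3 + 38*w^2 + 12*w - 32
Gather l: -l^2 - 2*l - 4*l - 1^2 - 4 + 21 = -l^2 - 6*l + 16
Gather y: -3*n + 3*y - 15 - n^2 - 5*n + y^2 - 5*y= -n^2 - 8*n + y^2 - 2*y - 15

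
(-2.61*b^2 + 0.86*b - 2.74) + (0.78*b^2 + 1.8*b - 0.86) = -1.83*b^2 + 2.66*b - 3.6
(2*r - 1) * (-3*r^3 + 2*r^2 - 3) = -6*r^4 + 7*r^3 - 2*r^2 - 6*r + 3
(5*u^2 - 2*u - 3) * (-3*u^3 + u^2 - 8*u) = -15*u^5 + 11*u^4 - 33*u^3 + 13*u^2 + 24*u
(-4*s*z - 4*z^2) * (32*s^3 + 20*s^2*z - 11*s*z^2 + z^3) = -128*s^4*z - 208*s^3*z^2 - 36*s^2*z^3 + 40*s*z^4 - 4*z^5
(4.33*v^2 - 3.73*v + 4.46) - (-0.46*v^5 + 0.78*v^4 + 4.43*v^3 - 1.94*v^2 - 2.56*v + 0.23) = 0.46*v^5 - 0.78*v^4 - 4.43*v^3 + 6.27*v^2 - 1.17*v + 4.23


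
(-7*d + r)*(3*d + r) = -21*d^2 - 4*d*r + r^2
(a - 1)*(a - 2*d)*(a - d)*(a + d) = a^4 - 2*a^3*d - a^3 - a^2*d^2 + 2*a^2*d + 2*a*d^3 + a*d^2 - 2*d^3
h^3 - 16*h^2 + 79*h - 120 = (h - 8)*(h - 5)*(h - 3)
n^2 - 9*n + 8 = (n - 8)*(n - 1)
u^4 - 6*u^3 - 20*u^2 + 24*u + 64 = (u - 8)*(u - 2)*(u + 2)^2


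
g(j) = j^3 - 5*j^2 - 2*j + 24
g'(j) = 3*j^2 - 10*j - 2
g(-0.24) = 24.18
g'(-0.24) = 0.57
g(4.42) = 3.83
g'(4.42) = 12.41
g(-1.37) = 14.78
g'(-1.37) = 17.33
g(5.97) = 46.63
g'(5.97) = 45.22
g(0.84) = 19.38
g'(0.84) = -8.28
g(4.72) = 8.32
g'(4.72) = 17.64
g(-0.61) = 23.13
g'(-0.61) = 5.22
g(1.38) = 14.35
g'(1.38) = -10.09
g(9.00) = 330.00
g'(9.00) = 151.00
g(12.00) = 1008.00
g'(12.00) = 310.00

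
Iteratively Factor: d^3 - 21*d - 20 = (d + 4)*(d^2 - 4*d - 5) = (d + 1)*(d + 4)*(d - 5)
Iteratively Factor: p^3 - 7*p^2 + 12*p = (p - 4)*(p^2 - 3*p) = (p - 4)*(p - 3)*(p)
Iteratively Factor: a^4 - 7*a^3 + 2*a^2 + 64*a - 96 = (a + 3)*(a^3 - 10*a^2 + 32*a - 32) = (a - 2)*(a + 3)*(a^2 - 8*a + 16) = (a - 4)*(a - 2)*(a + 3)*(a - 4)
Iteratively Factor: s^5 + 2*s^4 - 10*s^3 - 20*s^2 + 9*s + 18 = (s + 1)*(s^4 + s^3 - 11*s^2 - 9*s + 18) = (s + 1)*(s + 3)*(s^3 - 2*s^2 - 5*s + 6) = (s + 1)*(s + 2)*(s + 3)*(s^2 - 4*s + 3) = (s - 1)*(s + 1)*(s + 2)*(s + 3)*(s - 3)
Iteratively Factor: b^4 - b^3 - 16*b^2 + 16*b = (b - 4)*(b^3 + 3*b^2 - 4*b) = (b - 4)*(b - 1)*(b^2 + 4*b) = (b - 4)*(b - 1)*(b + 4)*(b)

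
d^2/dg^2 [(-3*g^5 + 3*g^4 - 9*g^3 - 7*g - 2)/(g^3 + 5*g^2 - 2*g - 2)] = 2*g*(-3*g^8 - 45*g^7 - 207*g^6 + 378*g^5 + 51*g^4 - 459*g^3 - 419*g^2 - 258*g - 270)/(g^9 + 15*g^8 + 69*g^7 + 59*g^6 - 198*g^5 - 66*g^4 + 124*g^3 + 36*g^2 - 24*g - 8)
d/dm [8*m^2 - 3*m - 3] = 16*m - 3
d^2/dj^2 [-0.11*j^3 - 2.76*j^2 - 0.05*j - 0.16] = -0.66*j - 5.52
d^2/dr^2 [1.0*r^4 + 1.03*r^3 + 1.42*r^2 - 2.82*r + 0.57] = 12.0*r^2 + 6.18*r + 2.84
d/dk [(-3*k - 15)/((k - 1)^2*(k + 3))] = 6*(k^2 + 9*k + 14)/(k^5 + 3*k^4 - 6*k^3 - 10*k^2 + 21*k - 9)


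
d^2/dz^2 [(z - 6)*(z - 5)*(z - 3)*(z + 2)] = 12*z^2 - 72*z + 70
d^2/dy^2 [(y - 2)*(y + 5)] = 2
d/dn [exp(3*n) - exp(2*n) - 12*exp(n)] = (3*exp(2*n) - 2*exp(n) - 12)*exp(n)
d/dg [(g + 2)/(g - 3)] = -5/(g - 3)^2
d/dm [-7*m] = -7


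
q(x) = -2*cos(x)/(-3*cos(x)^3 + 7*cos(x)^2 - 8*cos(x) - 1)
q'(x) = -2*(-9*sin(x)*cos(x)^2 + 14*sin(x)*cos(x) - 8*sin(x))*cos(x)/(-3*cos(x)^3 + 7*cos(x)^2 - 8*cos(x) - 1)^2 + 2*sin(x)/(-3*cos(x)^3 + 7*cos(x)^2 - 8*cos(x) - 1) = 32*(6*cos(x)^3 - 7*cos(x)^2 - 1)*sin(x)/(-41*cos(x) + 14*cos(2*x) - 3*cos(3*x) + 10)^2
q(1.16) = 0.24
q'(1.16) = -0.30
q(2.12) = 0.19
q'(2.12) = -0.21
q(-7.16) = 0.32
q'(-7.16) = 0.22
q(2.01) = 0.22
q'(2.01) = -0.32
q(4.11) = 0.18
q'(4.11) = 0.18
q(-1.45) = 0.13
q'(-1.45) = 0.62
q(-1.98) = 0.23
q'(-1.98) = 0.38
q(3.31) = 0.12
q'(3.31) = 0.02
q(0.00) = 0.40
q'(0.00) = 0.00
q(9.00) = 0.13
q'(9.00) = -0.05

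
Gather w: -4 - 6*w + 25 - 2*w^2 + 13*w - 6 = -2*w^2 + 7*w + 15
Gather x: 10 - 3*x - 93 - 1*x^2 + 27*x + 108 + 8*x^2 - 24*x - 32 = 7*x^2 - 7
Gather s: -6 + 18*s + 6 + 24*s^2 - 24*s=24*s^2 - 6*s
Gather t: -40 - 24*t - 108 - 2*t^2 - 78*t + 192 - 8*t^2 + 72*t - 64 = -10*t^2 - 30*t - 20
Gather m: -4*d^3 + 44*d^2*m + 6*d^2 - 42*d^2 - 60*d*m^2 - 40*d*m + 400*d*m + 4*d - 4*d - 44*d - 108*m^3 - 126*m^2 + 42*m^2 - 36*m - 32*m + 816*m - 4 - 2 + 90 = -4*d^3 - 36*d^2 - 44*d - 108*m^3 + m^2*(-60*d - 84) + m*(44*d^2 + 360*d + 748) + 84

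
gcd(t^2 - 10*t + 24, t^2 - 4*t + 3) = 1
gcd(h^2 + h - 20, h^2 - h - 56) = 1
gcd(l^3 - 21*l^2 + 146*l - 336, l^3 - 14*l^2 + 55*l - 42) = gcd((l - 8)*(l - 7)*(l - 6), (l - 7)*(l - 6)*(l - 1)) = l^2 - 13*l + 42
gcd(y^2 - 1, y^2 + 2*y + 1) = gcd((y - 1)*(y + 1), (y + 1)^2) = y + 1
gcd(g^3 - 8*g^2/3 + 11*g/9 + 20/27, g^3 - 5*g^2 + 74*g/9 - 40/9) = g^2 - 3*g + 20/9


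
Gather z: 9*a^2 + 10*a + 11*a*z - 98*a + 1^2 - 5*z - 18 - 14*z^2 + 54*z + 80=9*a^2 - 88*a - 14*z^2 + z*(11*a + 49) + 63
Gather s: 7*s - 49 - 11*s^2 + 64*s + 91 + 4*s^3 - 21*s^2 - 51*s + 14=4*s^3 - 32*s^2 + 20*s + 56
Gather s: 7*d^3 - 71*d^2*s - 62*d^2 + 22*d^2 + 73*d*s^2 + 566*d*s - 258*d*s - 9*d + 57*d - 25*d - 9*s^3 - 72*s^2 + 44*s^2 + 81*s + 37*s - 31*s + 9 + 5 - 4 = 7*d^3 - 40*d^2 + 23*d - 9*s^3 + s^2*(73*d - 28) + s*(-71*d^2 + 308*d + 87) + 10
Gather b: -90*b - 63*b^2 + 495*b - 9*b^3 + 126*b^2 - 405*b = -9*b^3 + 63*b^2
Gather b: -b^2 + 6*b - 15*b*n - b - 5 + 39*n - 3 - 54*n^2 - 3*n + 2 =-b^2 + b*(5 - 15*n) - 54*n^2 + 36*n - 6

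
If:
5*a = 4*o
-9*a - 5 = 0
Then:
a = -5/9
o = -25/36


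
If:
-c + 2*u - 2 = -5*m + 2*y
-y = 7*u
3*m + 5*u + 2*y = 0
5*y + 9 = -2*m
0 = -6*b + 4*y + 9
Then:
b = 3/58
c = 221/29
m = 27/29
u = 9/29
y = -63/29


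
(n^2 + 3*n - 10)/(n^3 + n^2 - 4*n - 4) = (n + 5)/(n^2 + 3*n + 2)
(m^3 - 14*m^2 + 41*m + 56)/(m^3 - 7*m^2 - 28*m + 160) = (m^2 - 6*m - 7)/(m^2 + m - 20)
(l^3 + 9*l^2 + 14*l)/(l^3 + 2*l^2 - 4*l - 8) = l*(l + 7)/(l^2 - 4)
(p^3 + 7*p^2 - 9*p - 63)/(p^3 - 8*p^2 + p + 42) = (p^2 + 10*p + 21)/(p^2 - 5*p - 14)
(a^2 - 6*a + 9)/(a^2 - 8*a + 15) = (a - 3)/(a - 5)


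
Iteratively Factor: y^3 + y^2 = (y)*(y^2 + y) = y^2*(y + 1)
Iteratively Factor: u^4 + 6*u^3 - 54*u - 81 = (u - 3)*(u^3 + 9*u^2 + 27*u + 27) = (u - 3)*(u + 3)*(u^2 + 6*u + 9) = (u - 3)*(u + 3)^2*(u + 3)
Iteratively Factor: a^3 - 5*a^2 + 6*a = (a)*(a^2 - 5*a + 6) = a*(a - 2)*(a - 3)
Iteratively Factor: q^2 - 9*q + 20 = (q - 5)*(q - 4)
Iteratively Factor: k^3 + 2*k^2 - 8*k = (k + 4)*(k^2 - 2*k) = k*(k + 4)*(k - 2)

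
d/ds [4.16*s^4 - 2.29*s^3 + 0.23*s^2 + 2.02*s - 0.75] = 16.64*s^3 - 6.87*s^2 + 0.46*s + 2.02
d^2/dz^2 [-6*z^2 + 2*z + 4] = -12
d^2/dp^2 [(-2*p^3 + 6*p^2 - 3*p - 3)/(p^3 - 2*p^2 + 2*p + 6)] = 2*(2*p^6 + 3*p^5 + 36*p^4 - 218*p^3 + 198*p^2 - 234*p + 204)/(p^9 - 6*p^8 + 18*p^7 - 14*p^6 - 36*p^5 + 120*p^4 - 28*p^3 - 144*p^2 + 216*p + 216)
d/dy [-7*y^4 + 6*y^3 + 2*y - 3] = -28*y^3 + 18*y^2 + 2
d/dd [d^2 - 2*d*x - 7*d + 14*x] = 2*d - 2*x - 7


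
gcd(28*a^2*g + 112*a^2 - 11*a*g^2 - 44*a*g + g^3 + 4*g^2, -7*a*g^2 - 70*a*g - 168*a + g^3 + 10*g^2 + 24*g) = 7*a*g + 28*a - g^2 - 4*g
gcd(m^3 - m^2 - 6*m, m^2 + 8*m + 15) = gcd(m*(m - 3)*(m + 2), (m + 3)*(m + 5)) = 1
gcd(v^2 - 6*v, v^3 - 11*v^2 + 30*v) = v^2 - 6*v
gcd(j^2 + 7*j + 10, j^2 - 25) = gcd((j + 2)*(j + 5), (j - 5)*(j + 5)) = j + 5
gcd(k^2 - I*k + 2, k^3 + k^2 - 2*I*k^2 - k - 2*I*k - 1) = 1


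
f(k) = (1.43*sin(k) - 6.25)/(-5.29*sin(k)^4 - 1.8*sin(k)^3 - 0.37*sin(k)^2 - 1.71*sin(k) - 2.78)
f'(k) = (1.43*sin(k) - 6.25)*(21.16*sin(k)^3*cos(k) + 5.4*sin(k)^2*cos(k) + 0.74*sin(k)*cos(k) + 1.71*cos(k))/(-5.29*sin(k)^4 - 1.8*sin(k)^3 - 0.37*sin(k)^2 - 1.71*sin(k) - 2.78)^2 + 1.43*cos(k)/(-5.29*sin(k)^4 - 1.8*sin(k)^3 - 0.37*sin(k)^2 - 1.71*sin(k) - 2.78)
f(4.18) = 2.24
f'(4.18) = -2.65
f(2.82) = 1.67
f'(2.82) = 1.83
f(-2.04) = 2.08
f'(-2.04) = -2.33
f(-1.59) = 1.56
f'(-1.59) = -0.08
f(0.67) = 1.03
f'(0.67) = -1.66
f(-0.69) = 3.19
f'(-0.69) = 1.73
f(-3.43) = 1.73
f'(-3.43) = 1.81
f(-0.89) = 2.67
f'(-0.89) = 3.04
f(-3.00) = 2.54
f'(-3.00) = 2.19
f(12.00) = 3.30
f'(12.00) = -0.04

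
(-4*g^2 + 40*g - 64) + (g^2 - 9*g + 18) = -3*g^2 + 31*g - 46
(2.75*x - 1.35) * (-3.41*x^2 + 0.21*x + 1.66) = -9.3775*x^3 + 5.181*x^2 + 4.2815*x - 2.241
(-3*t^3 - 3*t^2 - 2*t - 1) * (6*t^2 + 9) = -18*t^5 - 18*t^4 - 39*t^3 - 33*t^2 - 18*t - 9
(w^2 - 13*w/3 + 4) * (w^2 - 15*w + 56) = w^4 - 58*w^3/3 + 125*w^2 - 908*w/3 + 224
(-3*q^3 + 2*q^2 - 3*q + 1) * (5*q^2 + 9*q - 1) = -15*q^5 - 17*q^4 + 6*q^3 - 24*q^2 + 12*q - 1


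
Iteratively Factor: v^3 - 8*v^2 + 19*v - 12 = (v - 3)*(v^2 - 5*v + 4) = (v - 4)*(v - 3)*(v - 1)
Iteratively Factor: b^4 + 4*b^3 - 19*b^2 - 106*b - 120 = (b + 2)*(b^3 + 2*b^2 - 23*b - 60) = (b - 5)*(b + 2)*(b^2 + 7*b + 12) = (b - 5)*(b + 2)*(b + 4)*(b + 3)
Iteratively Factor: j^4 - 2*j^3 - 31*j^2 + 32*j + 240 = (j + 4)*(j^3 - 6*j^2 - 7*j + 60) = (j + 3)*(j + 4)*(j^2 - 9*j + 20) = (j - 4)*(j + 3)*(j + 4)*(j - 5)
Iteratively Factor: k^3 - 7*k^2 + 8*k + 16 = (k + 1)*(k^2 - 8*k + 16) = (k - 4)*(k + 1)*(k - 4)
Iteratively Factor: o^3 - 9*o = (o + 3)*(o^2 - 3*o) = (o - 3)*(o + 3)*(o)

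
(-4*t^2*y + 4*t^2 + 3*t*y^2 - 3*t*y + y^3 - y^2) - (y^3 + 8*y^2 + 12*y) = -4*t^2*y + 4*t^2 + 3*t*y^2 - 3*t*y - 9*y^2 - 12*y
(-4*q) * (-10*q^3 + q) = 40*q^4 - 4*q^2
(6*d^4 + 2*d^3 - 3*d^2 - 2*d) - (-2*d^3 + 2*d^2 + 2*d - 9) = 6*d^4 + 4*d^3 - 5*d^2 - 4*d + 9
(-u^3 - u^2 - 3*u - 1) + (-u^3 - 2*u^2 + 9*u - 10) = -2*u^3 - 3*u^2 + 6*u - 11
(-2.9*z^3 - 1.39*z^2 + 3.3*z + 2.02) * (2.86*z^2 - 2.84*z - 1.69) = -8.294*z^5 + 4.2606*z^4 + 18.2866*z^3 - 1.2457*z^2 - 11.3138*z - 3.4138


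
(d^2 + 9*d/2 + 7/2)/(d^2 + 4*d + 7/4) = 2*(d + 1)/(2*d + 1)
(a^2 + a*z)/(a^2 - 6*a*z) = (a + z)/(a - 6*z)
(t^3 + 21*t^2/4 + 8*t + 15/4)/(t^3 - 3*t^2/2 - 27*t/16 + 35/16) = 4*(t^2 + 4*t + 3)/(4*t^2 - 11*t + 7)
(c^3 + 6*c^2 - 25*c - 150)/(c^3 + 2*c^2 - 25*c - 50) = (c + 6)/(c + 2)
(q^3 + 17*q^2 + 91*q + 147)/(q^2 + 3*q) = q + 14 + 49/q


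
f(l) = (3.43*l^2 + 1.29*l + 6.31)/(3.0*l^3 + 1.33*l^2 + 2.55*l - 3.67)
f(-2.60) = -0.48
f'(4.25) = -0.07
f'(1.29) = -2.96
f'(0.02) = -1.66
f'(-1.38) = -0.47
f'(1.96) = -0.60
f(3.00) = 0.42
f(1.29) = 1.65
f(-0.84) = -1.15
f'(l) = (6.86*l + 1.29)/(3.0*l^3 + 1.33*l^2 + 2.55*l - 3.67) + (-9.0*l^2 - 2.66*l - 2.55)*(3.43*l^2 + 1.29*l + 6.31)/(3.0*l^3 + 1.33*l^2 + 2.55*l - 3.67)^2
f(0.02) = -1.75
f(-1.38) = -0.88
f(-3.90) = -0.31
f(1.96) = 0.76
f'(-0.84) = -0.48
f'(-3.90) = -0.09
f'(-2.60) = -0.20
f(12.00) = 0.10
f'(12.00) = -0.01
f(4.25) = 0.28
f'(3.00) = -0.17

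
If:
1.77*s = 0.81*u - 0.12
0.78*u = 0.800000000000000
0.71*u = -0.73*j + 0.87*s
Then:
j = -0.52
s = 0.40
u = 1.03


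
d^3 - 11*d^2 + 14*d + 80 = (d - 8)*(d - 5)*(d + 2)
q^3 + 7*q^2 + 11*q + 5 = (q + 1)^2*(q + 5)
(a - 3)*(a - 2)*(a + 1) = a^3 - 4*a^2 + a + 6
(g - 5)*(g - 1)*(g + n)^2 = g^4 + 2*g^3*n - 6*g^3 + g^2*n^2 - 12*g^2*n + 5*g^2 - 6*g*n^2 + 10*g*n + 5*n^2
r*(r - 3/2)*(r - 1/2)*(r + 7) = r^4 + 5*r^3 - 53*r^2/4 + 21*r/4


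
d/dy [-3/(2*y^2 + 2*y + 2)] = 3*(2*y + 1)/(2*(y^2 + y + 1)^2)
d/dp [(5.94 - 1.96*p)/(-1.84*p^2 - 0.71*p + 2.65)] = (-3.6064*p^2 + 21.8592*p - 0.976599999999999)/(3.3856*p^4 + 2.6128*p^3 - 9.2479*p^2 - 3.763*p + 7.0225)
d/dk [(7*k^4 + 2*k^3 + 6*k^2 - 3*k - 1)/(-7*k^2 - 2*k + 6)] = (-98*k^5 - 56*k^4 + 160*k^3 + 3*k^2 + 58*k - 20)/(49*k^4 + 28*k^3 - 80*k^2 - 24*k + 36)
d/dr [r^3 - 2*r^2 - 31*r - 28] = 3*r^2 - 4*r - 31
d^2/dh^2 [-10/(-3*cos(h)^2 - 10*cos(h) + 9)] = 20*(-18*sin(h)^4 + 45*sin(h)^2*cos(h) + 113*sin(h)^2 + 32)/(3*cos(h)^2 + 10*cos(h) - 9)^3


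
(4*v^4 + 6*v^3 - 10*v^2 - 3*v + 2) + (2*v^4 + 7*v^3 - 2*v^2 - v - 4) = 6*v^4 + 13*v^3 - 12*v^2 - 4*v - 2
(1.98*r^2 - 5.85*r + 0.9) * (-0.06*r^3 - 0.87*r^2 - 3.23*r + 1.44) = -0.1188*r^5 - 1.3716*r^4 - 1.3599*r^3 + 20.9637*r^2 - 11.331*r + 1.296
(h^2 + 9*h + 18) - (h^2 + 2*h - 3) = 7*h + 21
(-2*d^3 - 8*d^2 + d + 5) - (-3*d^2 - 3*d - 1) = -2*d^3 - 5*d^2 + 4*d + 6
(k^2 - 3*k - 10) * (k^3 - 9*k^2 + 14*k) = k^5 - 12*k^4 + 31*k^3 + 48*k^2 - 140*k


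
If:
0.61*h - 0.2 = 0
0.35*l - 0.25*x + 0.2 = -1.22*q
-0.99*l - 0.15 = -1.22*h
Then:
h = 0.33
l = 0.25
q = 0.204918032786885*x - 0.236380195396589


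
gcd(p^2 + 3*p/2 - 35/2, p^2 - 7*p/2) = p - 7/2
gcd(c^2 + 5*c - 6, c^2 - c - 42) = c + 6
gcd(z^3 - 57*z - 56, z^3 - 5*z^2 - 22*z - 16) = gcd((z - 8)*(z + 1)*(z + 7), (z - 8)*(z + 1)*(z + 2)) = z^2 - 7*z - 8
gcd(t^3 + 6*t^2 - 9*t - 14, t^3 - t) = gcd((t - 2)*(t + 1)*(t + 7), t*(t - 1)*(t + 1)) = t + 1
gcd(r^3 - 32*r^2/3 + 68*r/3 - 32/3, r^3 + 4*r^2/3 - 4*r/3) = r - 2/3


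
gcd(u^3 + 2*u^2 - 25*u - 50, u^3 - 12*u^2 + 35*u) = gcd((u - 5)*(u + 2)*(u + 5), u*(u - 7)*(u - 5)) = u - 5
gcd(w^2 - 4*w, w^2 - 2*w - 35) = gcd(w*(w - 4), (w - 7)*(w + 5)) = 1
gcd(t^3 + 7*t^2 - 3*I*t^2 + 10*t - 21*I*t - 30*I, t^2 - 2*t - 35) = t + 5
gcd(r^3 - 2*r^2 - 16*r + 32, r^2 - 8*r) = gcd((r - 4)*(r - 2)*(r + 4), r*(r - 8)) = 1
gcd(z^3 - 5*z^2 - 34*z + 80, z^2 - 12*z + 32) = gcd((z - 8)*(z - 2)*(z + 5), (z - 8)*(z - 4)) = z - 8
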